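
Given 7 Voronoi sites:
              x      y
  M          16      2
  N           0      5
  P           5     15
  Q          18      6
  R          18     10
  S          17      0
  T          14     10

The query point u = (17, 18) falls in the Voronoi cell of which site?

Squared Euclidean distances:
|uM|² = (17−16)² + (18−2)² = 1 + 256 = 257
|uN|² = (17−0)² + (18−5)² = 289 + 169 = 458
|uP|² = (17−5)² + (18−15)² = 144 + 9 = 153
|uQ|² = (17−18)² + (18−6)² = 1 + 144 = 145
|uR|² = (17−18)² + (18−10)² = 1 + 64 = 65
|uS|² = (17−17)² + (18−0)² = 0 + 324 = 324
|uT|² = (17−14)² + (18−10)² = 9 + 64 = 73
Minimum is at R.

R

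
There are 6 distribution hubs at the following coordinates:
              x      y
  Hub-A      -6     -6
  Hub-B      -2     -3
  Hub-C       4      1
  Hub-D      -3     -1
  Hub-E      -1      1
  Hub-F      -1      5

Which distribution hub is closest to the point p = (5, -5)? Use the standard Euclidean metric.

Squared Euclidean distances:
d²(p, Hub-A) = (5−(-6))² + (-5−(-6))² = 121 + 1 = 122
d²(p, Hub-B) = (5−(-2))² + (-5−(-3))² = 49 + 4 = 53
d²(p, Hub-C) = (5−4)² + (-5−1)² = 1 + 36 = 37
d²(p, Hub-D) = (5−(-3))² + (-5−(-1))² = 64 + 16 = 80
d²(p, Hub-E) = (5−(-1))² + (-5−1)² = 36 + 36 = 72
d²(p, Hub-F) = (5−(-1))² + (-5−5)² = 36 + 100 = 136
Minimum is at Hub-C.

Hub-C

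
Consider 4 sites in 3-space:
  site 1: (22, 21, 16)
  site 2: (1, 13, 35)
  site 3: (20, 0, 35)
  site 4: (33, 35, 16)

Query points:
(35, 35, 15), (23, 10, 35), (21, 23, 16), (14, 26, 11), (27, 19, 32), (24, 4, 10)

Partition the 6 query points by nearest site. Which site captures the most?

(35, 35, 15) — d² to each: site 1:366, site 2:2040, site 3:1850, site 4:5 → nearest is site 4
(23, 10, 35) — d² to each: site 1:483, site 2:493, site 3:109, site 4:1086 → nearest is site 3
(21, 23, 16) — d² to each: site 1:5, site 2:861, site 3:891, site 4:288 → nearest is site 1
(14, 26, 11) — d² to each: site 1:114, site 2:914, site 3:1288, site 4:467 → nearest is site 1
(27, 19, 32) — d² to each: site 1:285, site 2:721, site 3:419, site 4:548 → nearest is site 1
(24, 4, 10) — d² to each: site 1:329, site 2:1235, site 3:657, site 4:1078 → nearest is site 1
Tally — site 1:4, site 3:1, site 4:1. site 1 captures the most (4).

site 1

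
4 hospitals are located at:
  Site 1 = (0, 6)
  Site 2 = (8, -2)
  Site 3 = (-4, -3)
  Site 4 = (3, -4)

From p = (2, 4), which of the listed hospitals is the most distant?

Site 3

Since √ is increasing, it suffices to compare squared distances:
d²(p, Site 1) = 4 + 4 = 8
d²(p, Site 2) = 36 + 36 = 72
d²(p, Site 3) = 36 + 49 = 85
d²(p, Site 4) = 1 + 64 = 65
The largest is to Site 3.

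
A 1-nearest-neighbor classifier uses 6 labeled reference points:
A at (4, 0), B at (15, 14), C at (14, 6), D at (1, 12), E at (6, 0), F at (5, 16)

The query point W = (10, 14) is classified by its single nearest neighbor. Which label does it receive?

B

Since √ is increasing, it suffices to compare squared distances:
|WA|² = (10−4)² + (14−0)² = 36 + 196 = 232
|WB|² = (10−15)² + (14−14)² = 25 + 0 = 25
|WC|² = (10−14)² + (14−6)² = 16 + 64 = 80
|WD|² = (10−1)² + (14−12)² = 81 + 4 = 85
|WE|² = (10−6)² + (14−0)² = 16 + 196 = 212
|WF|² = (10−5)² + (14−16)² = 25 + 4 = 29
The smallest is to B, so W lies in the Voronoi region of B.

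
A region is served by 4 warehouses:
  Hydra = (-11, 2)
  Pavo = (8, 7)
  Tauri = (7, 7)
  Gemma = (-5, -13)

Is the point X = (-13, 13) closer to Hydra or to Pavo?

Compare squared distances:
d²(X, Hydra) = (-13−(-11))² + (13−2)² = 4 + 121 = 125
d²(X, Pavo) = (-13−8)² + (13−7)² = 441 + 36 = 477
125 < 477, so Hydra is closer.

Hydra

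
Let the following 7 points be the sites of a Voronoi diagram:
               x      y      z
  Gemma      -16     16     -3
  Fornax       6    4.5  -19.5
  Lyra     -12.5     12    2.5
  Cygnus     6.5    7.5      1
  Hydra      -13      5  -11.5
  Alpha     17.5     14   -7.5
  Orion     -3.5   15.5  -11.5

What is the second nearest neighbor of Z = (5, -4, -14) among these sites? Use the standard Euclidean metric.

Cygnus

Since √ is increasing, it suffices to compare squared distances:
d²(Z, Gemma) = (5−(-16))² + (-4−16)² + (-14−(-3))² = 441 + 400 + 121 = 962
d²(Z, Fornax) = (5−6)² + (-4−4.5)² + (-14−(-19.5))² = 1 + 72.25 + 30.25 = 103.5
d²(Z, Lyra) = (5−(-12.5))² + (-4−12)² + (-14−2.5)² = 306.25 + 256 + 272.25 = 834.5
d²(Z, Cygnus) = (5−6.5)² + (-4−7.5)² + (-14−1)² = 2.25 + 132.25 + 225 = 359.5
d²(Z, Hydra) = (5−(-13))² + (-4−5)² + (-14−(-11.5))² = 324 + 81 + 6.25 = 411.25
d²(Z, Alpha) = (5−17.5)² + (-4−14)² + (-14−(-7.5))² = 156.25 + 324 + 42.25 = 522.5
d²(Z, Orion) = (5−(-3.5))² + (-4−15.5)² + (-14−(-11.5))² = 72.25 + 380.25 + 6.25 = 458.75
Sorted ascending: Fornax, Cygnus, Hydra, … — the second-nearest is Cygnus.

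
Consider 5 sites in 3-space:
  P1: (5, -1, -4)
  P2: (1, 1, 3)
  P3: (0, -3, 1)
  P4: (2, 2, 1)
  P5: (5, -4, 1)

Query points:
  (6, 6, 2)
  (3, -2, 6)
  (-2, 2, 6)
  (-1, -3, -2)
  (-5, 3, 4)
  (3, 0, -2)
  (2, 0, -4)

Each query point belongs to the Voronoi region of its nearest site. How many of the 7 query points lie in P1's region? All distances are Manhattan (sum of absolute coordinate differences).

(6, 6, 2) — d to each: P1:14, P2:11, P3:16, P4:9, P5:12 → nearest is P4
(3, -2, 6) — d to each: P1:13, P2:8, P3:9, P4:10, P5:9 → nearest is P2
(-2, 2, 6) — d to each: P1:20, P2:7, P3:12, P4:9, P5:18 → nearest is P2
(-1, -3, -2) — d to each: P1:10, P2:11, P3:4, P4:11, P5:10 → nearest is P3
(-5, 3, 4) — d to each: P1:22, P2:9, P3:14, P4:11, P5:20 → nearest is P2
(3, 0, -2) — d to each: P1:5, P2:8, P3:9, P4:6, P5:9 → nearest is P1
(2, 0, -4) — d to each: P1:4, P2:9, P3:10, P4:7, P5:12 → nearest is P1
2 of the 7 points have P1 as nearest.

2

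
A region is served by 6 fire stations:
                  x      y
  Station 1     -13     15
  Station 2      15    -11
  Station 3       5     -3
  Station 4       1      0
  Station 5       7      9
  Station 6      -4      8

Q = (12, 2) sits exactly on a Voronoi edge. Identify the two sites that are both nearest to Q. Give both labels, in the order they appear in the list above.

Squared distances from Q to each site:
d²(Q, Station 1) = (12−(-13))² + (2−15)² = 625 + 169 = 794
d²(Q, Station 2) = (12−15)² + (2−(-11))² = 9 + 169 = 178
d²(Q, Station 3) = (12−5)² + (2−(-3))² = 49 + 25 = 74
d²(Q, Station 4) = (12−1)² + (2−0)² = 121 + 4 = 125
d²(Q, Station 5) = (12−7)² + (2−9)² = 25 + 49 = 74
d²(Q, Station 6) = (12−(-4))² + (2−8)² = 256 + 36 = 292
Q is equidistant from Station 3 and Station 5 (both at squared distance 74), and every other site is strictly farther — so Q lies on the Station 3–Station 5 Voronoi edge.

Station 3 and Station 5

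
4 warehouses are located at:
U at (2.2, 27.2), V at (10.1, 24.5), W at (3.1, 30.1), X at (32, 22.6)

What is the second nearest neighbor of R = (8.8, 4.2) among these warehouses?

U

Compare squared distances (the ordering matches that of the actual distances):
|RU|² = (8.8−2.2)² + (4.2−27.2)² = 43.56 + 529 = 572.56
|RV|² = (8.8−10.1)² + (4.2−24.5)² = 1.69 + 412.09 = 413.78
|RW|² = (8.8−3.1)² + (4.2−30.1)² = 32.49 + 670.81 = 703.3
|RX|² = (8.8−32)² + (4.2−22.6)² = 538.24 + 338.56 = 876.8
Sorted ascending: V, U, W, … — the second-nearest is U.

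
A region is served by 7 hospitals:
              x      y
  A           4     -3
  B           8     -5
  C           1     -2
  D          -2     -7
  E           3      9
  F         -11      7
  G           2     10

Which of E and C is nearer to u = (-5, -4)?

Compare squared distances:
|uE|² = (-5−3)² + (-4−9)² = 64 + 169 = 233
|uC|² = (-5−1)² + (-4−(-2))² = 36 + 4 = 40
233 > 40, so C is closer.

C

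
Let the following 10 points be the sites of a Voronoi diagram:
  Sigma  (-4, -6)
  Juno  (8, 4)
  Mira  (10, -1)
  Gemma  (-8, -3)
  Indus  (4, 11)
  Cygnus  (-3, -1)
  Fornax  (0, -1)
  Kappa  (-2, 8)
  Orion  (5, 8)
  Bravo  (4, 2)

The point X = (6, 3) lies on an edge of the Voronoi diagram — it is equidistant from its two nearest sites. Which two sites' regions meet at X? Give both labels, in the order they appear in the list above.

Juno and Bravo

Squared distances from X to each site:
d²(X, Sigma) = (6−(-4))² + (3−(-6))² = 100 + 81 = 181
d²(X, Juno) = (6−8)² + (3−4)² = 4 + 1 = 5
d²(X, Mira) = (6−10)² + (3−(-1))² = 16 + 16 = 32
d²(X, Gemma) = (6−(-8))² + (3−(-3))² = 196 + 36 = 232
d²(X, Indus) = (6−4)² + (3−11)² = 4 + 64 = 68
d²(X, Cygnus) = (6−(-3))² + (3−(-1))² = 81 + 16 = 97
d²(X, Fornax) = (6−0)² + (3−(-1))² = 36 + 16 = 52
d²(X, Kappa) = (6−(-2))² + (3−8)² = 64 + 25 = 89
d²(X, Orion) = (6−5)² + (3−8)² = 1 + 25 = 26
d²(X, Bravo) = (6−4)² + (3−2)² = 4 + 1 = 5
X is equidistant from Juno and Bravo (both at squared distance 5), and every other site is strictly farther — so X lies on the Juno–Bravo Voronoi edge.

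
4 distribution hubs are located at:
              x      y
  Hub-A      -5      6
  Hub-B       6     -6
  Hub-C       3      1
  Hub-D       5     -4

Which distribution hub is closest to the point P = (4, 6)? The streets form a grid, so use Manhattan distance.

Hub-C

d(P, Hub-A) = |4−(-5)| + |6−6| = 9 + 0 = 9
d(P, Hub-B) = |4−6| + |6−(-6)| = 2 + 12 = 14
d(P, Hub-C) = |4−3| + |6−1| = 1 + 5 = 6
d(P, Hub-D) = |4−5| + |6−(-4)| = 1 + 10 = 11
Hub-C is nearest.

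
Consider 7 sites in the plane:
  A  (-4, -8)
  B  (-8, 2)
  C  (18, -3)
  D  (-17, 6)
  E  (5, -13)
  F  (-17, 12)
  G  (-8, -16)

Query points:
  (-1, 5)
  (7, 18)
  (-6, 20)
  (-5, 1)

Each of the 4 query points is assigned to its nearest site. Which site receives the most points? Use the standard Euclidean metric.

(-1, 5) — d² to each: A:178, B:58, C:425, D:257, E:360, F:305, G:490 → nearest is B
(7, 18) — d² to each: A:797, B:481, C:562, D:720, E:965, F:612, G:1381 → nearest is B
(-6, 20) — d² to each: A:788, B:328, C:1105, D:317, E:1210, F:185, G:1300 → nearest is F
(-5, 1) — d² to each: A:82, B:10, C:545, D:169, E:296, F:265, G:298 → nearest is B
Tally — B:3, F:1. B captures the most (3).

B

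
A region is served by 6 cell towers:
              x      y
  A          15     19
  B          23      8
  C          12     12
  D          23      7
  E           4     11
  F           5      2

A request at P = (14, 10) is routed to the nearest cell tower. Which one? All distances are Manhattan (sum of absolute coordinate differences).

C

d(P,A) = |14−15| + |10−19| = 1 + 9 = 10
d(P,B) = |14−23| + |10−8| = 9 + 2 = 11
d(P,C) = |14−12| + |10−12| = 2 + 2 = 4
d(P,D) = |14−23| + |10−7| = 9 + 3 = 12
d(P,E) = |14−4| + |10−11| = 10 + 1 = 11
d(P,F) = |14−5| + |10−2| = 9 + 8 = 17
Minimum is at C.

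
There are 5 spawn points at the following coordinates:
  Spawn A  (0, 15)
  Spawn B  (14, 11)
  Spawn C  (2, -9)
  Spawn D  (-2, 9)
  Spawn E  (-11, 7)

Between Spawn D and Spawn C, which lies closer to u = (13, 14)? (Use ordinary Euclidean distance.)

Compare squared distances:
d²(u, Spawn D) = (13−(-2))² + (14−9)² = 225 + 25 = 250
d²(u, Spawn C) = (13−2)² + (14−(-9))² = 121 + 529 = 650
250 < 650, so Spawn D is closer.

Spawn D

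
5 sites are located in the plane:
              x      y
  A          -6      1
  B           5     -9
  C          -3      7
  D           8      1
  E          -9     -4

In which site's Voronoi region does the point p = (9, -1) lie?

D

Squared Euclidean distances:
|pA|² = 225 + 4 = 229
|pB|² = 16 + 64 = 80
|pC|² = 144 + 64 = 208
|pD|² = 1 + 4 = 5
|pE|² = 324 + 9 = 333
D is nearest.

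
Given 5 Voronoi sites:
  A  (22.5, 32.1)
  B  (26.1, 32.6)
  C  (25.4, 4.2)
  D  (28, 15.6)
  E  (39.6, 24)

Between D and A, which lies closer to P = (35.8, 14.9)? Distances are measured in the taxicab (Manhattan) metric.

D

d(P,D) = |35.8−28| + |14.9−15.6| = 7.8 + 0.7 = 8.5
d(P,A) = |35.8−22.5| + |14.9−32.1| = 13.3 + 17.2 = 30.5
8.5 < 30.5, so D is closer.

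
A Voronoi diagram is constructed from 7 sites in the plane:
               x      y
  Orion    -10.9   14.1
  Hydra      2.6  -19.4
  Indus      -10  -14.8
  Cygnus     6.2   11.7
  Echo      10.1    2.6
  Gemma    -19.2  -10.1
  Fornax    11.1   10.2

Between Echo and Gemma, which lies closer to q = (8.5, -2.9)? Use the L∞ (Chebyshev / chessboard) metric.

d(q, Echo) = max(1.6, 5.5) = 5.5
d(q, Gemma) = max(27.7, 7.2) = 27.7
5.5 < 27.7, so Echo is closer.

Echo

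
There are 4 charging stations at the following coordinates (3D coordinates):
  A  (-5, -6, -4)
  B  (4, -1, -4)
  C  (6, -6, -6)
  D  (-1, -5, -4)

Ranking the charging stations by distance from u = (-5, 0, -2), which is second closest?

Squared Euclidean distances:
|uA|² = (-5−(-5))² + (0−(-6))² + (-2−(-4))² = 0 + 36 + 4 = 40
|uB|² = (-5−4)² + (0−(-1))² + (-2−(-4))² = 81 + 1 + 4 = 86
|uC|² = (-5−6)² + (0−(-6))² + (-2−(-6))² = 121 + 36 + 16 = 173
|uD|² = (-5−(-1))² + (0−(-5))² + (-2−(-4))² = 16 + 25 + 4 = 45
Sorted ascending: A, D, B, … — the second-nearest is D.

D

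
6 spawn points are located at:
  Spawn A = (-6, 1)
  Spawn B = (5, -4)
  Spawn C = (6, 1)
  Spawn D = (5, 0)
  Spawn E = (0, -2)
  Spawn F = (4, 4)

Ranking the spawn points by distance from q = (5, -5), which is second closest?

Since √ is increasing, it suffices to compare squared distances:
d²(q, Spawn A) = (5−(-6))² + (-5−1)² = 121 + 36 = 157
d²(q, Spawn B) = (5−5)² + (-5−(-4))² = 0 + 1 = 1
d²(q, Spawn C) = (5−6)² + (-5−1)² = 1 + 36 = 37
d²(q, Spawn D) = (5−5)² + (-5−0)² = 0 + 25 = 25
d²(q, Spawn E) = (5−0)² + (-5−(-2))² = 25 + 9 = 34
d²(q, Spawn F) = (5−4)² + (-5−4)² = 1 + 81 = 82
Sorted ascending: Spawn B, Spawn D, Spawn E, … — the second-nearest is Spawn D.

Spawn D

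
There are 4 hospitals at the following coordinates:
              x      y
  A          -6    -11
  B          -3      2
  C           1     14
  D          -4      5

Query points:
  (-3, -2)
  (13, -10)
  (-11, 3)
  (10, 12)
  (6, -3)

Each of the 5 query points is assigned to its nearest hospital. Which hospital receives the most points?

B

(-3, -2) — d² to each: A:90, B:16, C:272, D:50 → nearest is B
(13, -10) — d² to each: A:362, B:400, C:720, D:514 → nearest is A
(-11, 3) — d² to each: A:221, B:65, C:265, D:53 → nearest is D
(10, 12) — d² to each: A:785, B:269, C:85, D:245 → nearest is C
(6, -3) — d² to each: A:208, B:106, C:314, D:164 → nearest is B
Tally — A:1, B:2, C:1, D:1. B captures the most (2).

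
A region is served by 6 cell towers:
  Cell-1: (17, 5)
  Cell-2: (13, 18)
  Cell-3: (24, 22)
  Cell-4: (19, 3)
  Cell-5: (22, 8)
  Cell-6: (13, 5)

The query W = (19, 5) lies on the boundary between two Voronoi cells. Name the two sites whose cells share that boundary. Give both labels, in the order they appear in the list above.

Squared distances from W to each site:
d²(W, Cell-1) = (19−17)² + (5−5)² = 4 + 0 = 4
d²(W, Cell-2) = (19−13)² + (5−18)² = 36 + 169 = 205
d²(W, Cell-3) = (19−24)² + (5−22)² = 25 + 289 = 314
d²(W, Cell-4) = (19−19)² + (5−3)² = 0 + 4 = 4
d²(W, Cell-5) = (19−22)² + (5−8)² = 9 + 9 = 18
d²(W, Cell-6) = (19−13)² + (5−5)² = 36 + 0 = 36
W is equidistant from Cell-1 and Cell-4 (both at squared distance 4), and every other site is strictly farther — so W lies on the Cell-1–Cell-4 Voronoi edge.

Cell-1 and Cell-4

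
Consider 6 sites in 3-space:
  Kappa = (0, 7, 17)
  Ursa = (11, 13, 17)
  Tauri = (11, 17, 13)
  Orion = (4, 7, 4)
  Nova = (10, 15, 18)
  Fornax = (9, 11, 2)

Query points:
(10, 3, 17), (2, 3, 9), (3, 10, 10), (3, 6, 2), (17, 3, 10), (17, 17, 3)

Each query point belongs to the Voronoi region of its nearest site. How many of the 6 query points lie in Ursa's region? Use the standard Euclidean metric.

(10, 3, 17) — d² to each: Kappa:116, Ursa:101, Tauri:213, Orion:221, Nova:145, Fornax:290 → nearest is Ursa
(2, 3, 9) — d² to each: Kappa:84, Ursa:245, Tauri:293, Orion:45, Nova:289, Fornax:162 → nearest is Orion
(3, 10, 10) — d² to each: Kappa:67, Ursa:122, Tauri:122, Orion:46, Nova:138, Fornax:101 → nearest is Orion
(3, 6, 2) — d² to each: Kappa:235, Ursa:338, Tauri:306, Orion:6, Nova:386, Fornax:61 → nearest is Orion
(17, 3, 10) — d² to each: Kappa:354, Ursa:185, Tauri:241, Orion:221, Nova:257, Fornax:192 → nearest is Ursa
(17, 17, 3) — d² to each: Kappa:585, Ursa:248, Tauri:136, Orion:270, Nova:278, Fornax:101 → nearest is Fornax
2 of the 6 points have Ursa as nearest.

2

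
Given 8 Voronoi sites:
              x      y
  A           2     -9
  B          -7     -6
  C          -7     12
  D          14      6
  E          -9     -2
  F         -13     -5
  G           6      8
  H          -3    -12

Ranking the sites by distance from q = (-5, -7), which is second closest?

Since √ is increasing, it suffices to compare squared distances:
|qA|² = (-5−2)² + (-7−(-9))² = 49 + 4 = 53
|qB|² = (-5−(-7))² + (-7−(-6))² = 4 + 1 = 5
|qC|² = (-5−(-7))² + (-7−12)² = 4 + 361 = 365
|qD|² = (-5−14)² + (-7−6)² = 361 + 169 = 530
|qE|² = (-5−(-9))² + (-7−(-2))² = 16 + 25 = 41
|qF|² = (-5−(-13))² + (-7−(-5))² = 64 + 4 = 68
|qG|² = (-5−6)² + (-7−8)² = 121 + 225 = 346
|qH|² = (-5−(-3))² + (-7−(-12))² = 4 + 25 = 29
Sorted ascending: B, H, E, … — the second-nearest is H.

H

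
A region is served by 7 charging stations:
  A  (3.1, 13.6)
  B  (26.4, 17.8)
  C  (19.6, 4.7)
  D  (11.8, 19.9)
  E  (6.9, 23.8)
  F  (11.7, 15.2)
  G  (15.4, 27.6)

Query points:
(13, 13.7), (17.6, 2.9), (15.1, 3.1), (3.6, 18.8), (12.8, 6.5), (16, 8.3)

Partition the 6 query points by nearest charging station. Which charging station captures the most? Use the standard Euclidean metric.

C

(13, 13.7) — d² to each: A:98.02, B:196.37, C:124.56, D:39.88, E:139.22, F:3.94, G:198.97 → nearest is F
(17.6, 2.9) — d² to each: A:324.74, B:299.45, C:7.24, D:322.64, E:551.3, F:186.1, G:614.93 → nearest is C
(15.1, 3.1) — d² to each: A:254.25, B:343.78, C:22.81, D:293.13, E:495.73, F:157.97, G:600.34 → nearest is C
(3.6, 18.8) — d² to each: A:27.29, B:520.84, C:454.81, D:68.45, E:35.89, F:78.57, G:216.68 → nearest is A
(12.8, 6.5) — d² to each: A:144.5, B:312.65, C:49.48, D:180.56, E:334.1, F:76.9, G:451.97 → nearest is C
(16, 8.3) — d² to each: A:194.5, B:198.41, C:25.92, D:152.2, E:323.06, F:66.1, G:372.85 → nearest is C
Tally — A:1, C:4, F:1. C captures the most (4).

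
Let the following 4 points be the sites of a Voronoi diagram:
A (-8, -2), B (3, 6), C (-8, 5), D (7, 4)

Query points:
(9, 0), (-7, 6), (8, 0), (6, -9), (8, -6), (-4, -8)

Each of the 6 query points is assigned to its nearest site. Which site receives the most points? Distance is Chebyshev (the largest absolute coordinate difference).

D

(9, 0) — d to each: A:17, B:6, C:17, D:4 → nearest is D
(-7, 6) — d to each: A:8, B:10, C:1, D:14 → nearest is C
(8, 0) — d to each: A:16, B:6, C:16, D:4 → nearest is D
(6, -9) — d to each: A:14, B:15, C:14, D:13 → nearest is D
(8, -6) — d to each: A:16, B:12, C:16, D:10 → nearest is D
(-4, -8) — d to each: A:6, B:14, C:13, D:12 → nearest is A
Tally — A:1, C:1, D:4. D captures the most (4).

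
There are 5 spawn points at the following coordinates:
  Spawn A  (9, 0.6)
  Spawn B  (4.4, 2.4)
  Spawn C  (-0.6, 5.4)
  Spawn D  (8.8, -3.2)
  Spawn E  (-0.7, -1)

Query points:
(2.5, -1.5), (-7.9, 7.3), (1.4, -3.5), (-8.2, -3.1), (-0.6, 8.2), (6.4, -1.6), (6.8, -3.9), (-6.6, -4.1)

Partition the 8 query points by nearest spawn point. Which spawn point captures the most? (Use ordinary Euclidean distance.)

Spawn E

(2.5, -1.5) — d² to each: Spawn A:46.66, Spawn B:18.82, Spawn C:57.22, Spawn D:42.58, Spawn E:10.49 → nearest is Spawn E
(-7.9, 7.3) — d² to each: Spawn A:330.5, Spawn B:175.3, Spawn C:56.9, Spawn D:389.14, Spawn E:120.73 → nearest is Spawn C
(1.4, -3.5) — d² to each: Spawn A:74.57, Spawn B:43.81, Spawn C:83.21, Spawn D:54.85, Spawn E:10.66 → nearest is Spawn E
(-8.2, -3.1) — d² to each: Spawn A:309.53, Spawn B:189.01, Spawn C:130.01, Spawn D:289.01, Spawn E:60.66 → nearest is Spawn E
(-0.6, 8.2) — d² to each: Spawn A:149.92, Spawn B:58.64, Spawn C:7.84, Spawn D:218.32, Spawn E:84.65 → nearest is Spawn C
(6.4, -1.6) — d² to each: Spawn A:11.6, Spawn B:20, Spawn C:98, Spawn D:8.32, Spawn E:50.77 → nearest is Spawn D
(6.8, -3.9) — d² to each: Spawn A:25.09, Spawn B:45.45, Spawn C:141.25, Spawn D:4.49, Spawn E:64.66 → nearest is Spawn D
(-6.6, -4.1) — d² to each: Spawn A:265.45, Spawn B:163.25, Spawn C:126.25, Spawn D:237.97, Spawn E:44.42 → nearest is Spawn E
Tally — Spawn C:2, Spawn D:2, Spawn E:4. Spawn E captures the most (4).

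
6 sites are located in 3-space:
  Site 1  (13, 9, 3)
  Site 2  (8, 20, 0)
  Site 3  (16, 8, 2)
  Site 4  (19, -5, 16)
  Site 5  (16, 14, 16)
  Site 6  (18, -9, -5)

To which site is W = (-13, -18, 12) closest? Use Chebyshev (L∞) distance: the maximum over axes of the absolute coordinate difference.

Site 1

d(W, Site 1) = max(26, 27, 9) = 27
d(W, Site 2) = max(21, 38, 12) = 38
d(W, Site 3) = max(29, 26, 10) = 29
d(W, Site 4) = max(32, 13, 4) = 32
d(W, Site 5) = max(29, 32, 4) = 32
d(W, Site 6) = max(31, 9, 17) = 31
Site 1 is nearest.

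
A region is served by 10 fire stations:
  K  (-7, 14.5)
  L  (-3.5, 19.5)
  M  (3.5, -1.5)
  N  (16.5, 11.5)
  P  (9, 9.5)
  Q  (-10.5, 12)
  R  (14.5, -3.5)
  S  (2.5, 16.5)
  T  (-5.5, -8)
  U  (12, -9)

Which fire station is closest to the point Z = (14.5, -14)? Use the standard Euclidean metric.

U

Squared Euclidean distances:
|ZK|² = 462.25 + 812.25 = 1274.5
|ZL|² = 324 + 1122.25 = 1446.25
|ZM|² = 121 + 156.25 = 277.25
|ZN|² = 4 + 650.25 = 654.25
|ZP|² = 30.25 + 552.25 = 582.5
|ZQ|² = 625 + 676 = 1301
|ZR|² = 0 + 110.25 = 110.25
|ZS|² = 144 + 930.25 = 1074.25
|ZT|² = 400 + 36 = 436
|ZU|² = 6.25 + 25 = 31.25
Minimum is at U.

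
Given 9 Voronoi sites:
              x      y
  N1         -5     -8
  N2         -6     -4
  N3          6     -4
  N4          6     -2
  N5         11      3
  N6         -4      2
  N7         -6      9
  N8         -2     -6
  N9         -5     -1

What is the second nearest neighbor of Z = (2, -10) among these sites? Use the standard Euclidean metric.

Since √ is increasing, it suffices to compare squared distances:
|ZN1|² = (2−(-5))² + (-10−(-8))² = 49 + 4 = 53
|ZN2|² = (2−(-6))² + (-10−(-4))² = 64 + 36 = 100
|ZN3|² = (2−6)² + (-10−(-4))² = 16 + 36 = 52
|ZN4|² = (2−6)² + (-10−(-2))² = 16 + 64 = 80
|ZN5|² = (2−11)² + (-10−3)² = 81 + 169 = 250
|ZN6|² = (2−(-4))² + (-10−2)² = 36 + 144 = 180
|ZN7|² = (2−(-6))² + (-10−9)² = 64 + 361 = 425
|ZN8|² = (2−(-2))² + (-10−(-6))² = 16 + 16 = 32
|ZN9|² = (2−(-5))² + (-10−(-1))² = 49 + 81 = 130
Sorted ascending: N8, N3, N1, … — the second-nearest is N3.

N3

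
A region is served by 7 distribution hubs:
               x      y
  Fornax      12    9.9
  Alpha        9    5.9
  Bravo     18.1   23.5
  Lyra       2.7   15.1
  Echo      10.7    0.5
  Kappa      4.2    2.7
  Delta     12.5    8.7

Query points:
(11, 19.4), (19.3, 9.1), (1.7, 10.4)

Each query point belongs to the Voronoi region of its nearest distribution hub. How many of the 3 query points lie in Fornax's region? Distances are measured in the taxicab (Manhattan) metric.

1

(11, 19.4) — d to each: Fornax:10.5, Alpha:15.5, Bravo:11.2, Lyra:12.6, Echo:19.2, Kappa:23.5, Delta:12.2 → nearest is Fornax
(19.3, 9.1) — d to each: Fornax:8.1, Alpha:13.5, Bravo:15.6, Lyra:22.6, Echo:17.2, Kappa:21.5, Delta:7.2 → nearest is Delta
(1.7, 10.4) — d to each: Fornax:10.8, Alpha:11.8, Bravo:29.5, Lyra:5.7, Echo:18.9, Kappa:10.2, Delta:12.5 → nearest is Lyra
1 of the 3 points has Fornax as nearest.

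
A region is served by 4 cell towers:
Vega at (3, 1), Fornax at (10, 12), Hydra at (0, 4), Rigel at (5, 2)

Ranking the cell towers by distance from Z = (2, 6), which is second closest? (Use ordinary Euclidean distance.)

Rigel

Compare squared distances (the ordering matches that of the actual distances):
d²(Z, Vega) = (2−3)² + (6−1)² = 1 + 25 = 26
d²(Z, Fornax) = (2−10)² + (6−12)² = 64 + 36 = 100
d²(Z, Hydra) = (2−0)² + (6−4)² = 4 + 4 = 8
d²(Z, Rigel) = (2−5)² + (6−2)² = 9 + 16 = 25
Sorted ascending: Hydra, Rigel, Vega, … — the second-nearest is Rigel.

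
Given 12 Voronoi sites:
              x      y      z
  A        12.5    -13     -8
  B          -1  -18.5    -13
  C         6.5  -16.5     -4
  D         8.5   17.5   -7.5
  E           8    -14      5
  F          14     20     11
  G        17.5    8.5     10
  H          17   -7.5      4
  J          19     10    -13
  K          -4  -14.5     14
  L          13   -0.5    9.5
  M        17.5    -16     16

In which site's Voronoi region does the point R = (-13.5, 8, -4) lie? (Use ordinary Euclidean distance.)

Squared Euclidean distances:
|RA|² = (-13.5−12.5)² + (8−(-13))² + (-4−(-8))² = 676 + 441 + 16 = 1133
|RB|² = (-13.5−(-1))² + (8−(-18.5))² + (-4−(-13))² = 156.25 + 702.25 + 81 = 939.5
|RC|² = (-13.5−6.5)² + (8−(-16.5))² + (-4−(-4))² = 400 + 600.25 + 0 = 1000.25
|RD|² = (-13.5−8.5)² + (8−17.5)² + (-4−(-7.5))² = 484 + 90.25 + 12.25 = 586.5
|RE|² = (-13.5−8)² + (8−(-14))² + (-4−5)² = 462.25 + 484 + 81 = 1027.25
|RF|² = (-13.5−14)² + (8−20)² + (-4−11)² = 756.25 + 144 + 225 = 1125.25
|RG|² = (-13.5−17.5)² + (8−8.5)² + (-4−10)² = 961 + 0.25 + 196 = 1157.25
|RH|² = (-13.5−17)² + (8−(-7.5))² + (-4−4)² = 930.25 + 240.25 + 64 = 1234.5
|RJ|² = (-13.5−19)² + (8−10)² + (-4−(-13))² = 1056.25 + 4 + 81 = 1141.25
|RK|² = (-13.5−(-4))² + (8−(-14.5))² + (-4−14)² = 90.25 + 506.25 + 324 = 920.5
|RL|² = (-13.5−13)² + (8−(-0.5))² + (-4−9.5)² = 702.25 + 72.25 + 182.25 = 956.75
|RM|² = (-13.5−17.5)² + (8−(-16))² + (-4−16)² = 961 + 576 + 400 = 1937
D is nearest.

D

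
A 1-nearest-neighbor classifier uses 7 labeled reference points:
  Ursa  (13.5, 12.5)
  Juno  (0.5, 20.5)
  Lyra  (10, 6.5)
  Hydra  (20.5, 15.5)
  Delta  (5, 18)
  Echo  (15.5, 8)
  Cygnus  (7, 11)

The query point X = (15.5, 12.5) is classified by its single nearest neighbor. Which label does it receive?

Compare squared distances (the ordering matches that of the actual distances):
d²(X, Ursa) = (15.5−13.5)² + (12.5−12.5)² = 4 + 0 = 4
d²(X, Juno) = (15.5−0.5)² + (12.5−20.5)² = 225 + 64 = 289
d²(X, Lyra) = (15.5−10)² + (12.5−6.5)² = 30.25 + 36 = 66.25
d²(X, Hydra) = (15.5−20.5)² + (12.5−15.5)² = 25 + 9 = 34
d²(X, Delta) = (15.5−5)² + (12.5−18)² = 110.25 + 30.25 = 140.5
d²(X, Echo) = (15.5−15.5)² + (12.5−8)² = 0 + 20.25 = 20.25
d²(X, Cygnus) = (15.5−7)² + (12.5−11)² = 72.25 + 2.25 = 74.5
Ursa is nearest.

Ursa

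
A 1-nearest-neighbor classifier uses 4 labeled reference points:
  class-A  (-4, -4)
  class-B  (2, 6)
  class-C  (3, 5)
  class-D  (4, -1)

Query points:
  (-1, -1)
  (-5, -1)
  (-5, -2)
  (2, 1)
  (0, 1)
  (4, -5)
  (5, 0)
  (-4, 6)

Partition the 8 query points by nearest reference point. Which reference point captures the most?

class-D

(-1, -1) — d² to each: class-A:18, class-B:58, class-C:52, class-D:25 → nearest is class-A
(-5, -1) — d² to each: class-A:10, class-B:98, class-C:100, class-D:81 → nearest is class-A
(-5, -2) — d² to each: class-A:5, class-B:113, class-C:113, class-D:82 → nearest is class-A
(2, 1) — d² to each: class-A:61, class-B:25, class-C:17, class-D:8 → nearest is class-D
(0, 1) — d² to each: class-A:41, class-B:29, class-C:25, class-D:20 → nearest is class-D
(4, -5) — d² to each: class-A:65, class-B:125, class-C:101, class-D:16 → nearest is class-D
(5, 0) — d² to each: class-A:97, class-B:45, class-C:29, class-D:2 → nearest is class-D
(-4, 6) — d² to each: class-A:100, class-B:36, class-C:50, class-D:113 → nearest is class-B
Tally — class-A:3, class-B:1, class-D:4. class-D captures the most (4).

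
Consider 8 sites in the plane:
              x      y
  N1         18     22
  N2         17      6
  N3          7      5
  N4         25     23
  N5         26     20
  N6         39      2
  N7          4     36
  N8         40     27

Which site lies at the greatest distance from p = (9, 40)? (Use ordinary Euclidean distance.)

Since √ is increasing, it suffices to compare squared distances:
|pN1|² = 81 + 324 = 405
|pN2|² = 64 + 1156 = 1220
|pN3|² = 4 + 1225 = 1229
|pN4|² = 256 + 289 = 545
|pN5|² = 289 + 400 = 689
|pN6|² = 900 + 1444 = 2344
|pN7|² = 25 + 16 = 41
|pN8|² = 961 + 169 = 1130
The largest is to N6.

N6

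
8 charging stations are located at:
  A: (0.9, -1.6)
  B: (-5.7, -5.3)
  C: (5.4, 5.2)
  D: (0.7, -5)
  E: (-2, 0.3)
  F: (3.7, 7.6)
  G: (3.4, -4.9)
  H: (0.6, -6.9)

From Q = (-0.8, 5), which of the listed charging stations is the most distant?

Compare squared distances (the ordering matches that of the actual distances):
|QA|² = 2.89 + 43.56 = 46.45
|QB|² = 24.01 + 106.09 = 130.1
|QC|² = 38.44 + 0.04 = 38.48
|QD|² = 2.25 + 100 = 102.25
|QE|² = 1.44 + 22.09 = 23.53
|QF|² = 20.25 + 6.76 = 27.01
|QG|² = 17.64 + 98.01 = 115.65
|QH|² = 1.96 + 141.61 = 143.57
The largest is to H.

H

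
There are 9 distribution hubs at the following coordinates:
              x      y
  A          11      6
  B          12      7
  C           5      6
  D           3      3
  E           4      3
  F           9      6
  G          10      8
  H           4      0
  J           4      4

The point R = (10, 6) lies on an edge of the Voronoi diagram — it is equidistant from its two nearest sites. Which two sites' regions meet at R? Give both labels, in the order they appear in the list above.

A and F

Squared distances from R to each site:
|RA|² = (10−11)² + (6−6)² = 1 + 0 = 1
|RB|² = (10−12)² + (6−7)² = 4 + 1 = 5
|RC|² = (10−5)² + (6−6)² = 25 + 0 = 25
|RD|² = (10−3)² + (6−3)² = 49 + 9 = 58
|RE|² = (10−4)² + (6−3)² = 36 + 9 = 45
|RF|² = (10−9)² + (6−6)² = 1 + 0 = 1
|RG|² = (10−10)² + (6−8)² = 0 + 4 = 4
|RH|² = (10−4)² + (6−0)² = 36 + 36 = 72
|RJ|² = (10−4)² + (6−4)² = 36 + 4 = 40
R is equidistant from A and F (both at squared distance 1), and every other site is strictly farther — so R lies on the A–F Voronoi edge.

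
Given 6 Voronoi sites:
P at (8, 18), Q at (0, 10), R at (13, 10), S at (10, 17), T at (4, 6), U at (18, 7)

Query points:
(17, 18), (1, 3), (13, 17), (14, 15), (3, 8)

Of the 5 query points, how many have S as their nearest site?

3

(17, 18) — d² to each: P:81, Q:353, R:80, S:50, T:313, U:122 → nearest is S
(1, 3) — d² to each: P:274, Q:50, R:193, S:277, T:18, U:305 → nearest is T
(13, 17) — d² to each: P:26, Q:218, R:49, S:9, T:202, U:125 → nearest is S
(14, 15) — d² to each: P:45, Q:221, R:26, S:20, T:181, U:80 → nearest is S
(3, 8) — d² to each: P:125, Q:13, R:104, S:130, T:5, U:226 → nearest is T
3 of the 5 points have S as nearest.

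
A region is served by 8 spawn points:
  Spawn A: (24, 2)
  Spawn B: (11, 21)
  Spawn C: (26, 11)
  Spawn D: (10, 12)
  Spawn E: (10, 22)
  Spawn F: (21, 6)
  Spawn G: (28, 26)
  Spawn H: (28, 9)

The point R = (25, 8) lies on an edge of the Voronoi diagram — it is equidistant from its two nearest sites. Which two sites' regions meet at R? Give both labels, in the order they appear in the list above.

Spawn C and Spawn H

Squared distances from R to each site:
d²(R, Spawn A) = 1 + 36 = 37
d²(R, Spawn B) = 196 + 169 = 365
d²(R, Spawn C) = 1 + 9 = 10
d²(R, Spawn D) = 225 + 16 = 241
d²(R, Spawn E) = 225 + 196 = 421
d²(R, Spawn F) = 16 + 4 = 20
d²(R, Spawn G) = 9 + 324 = 333
d²(R, Spawn H) = 9 + 1 = 10
R is equidistant from Spawn C and Spawn H (both at squared distance 10), and every other site is strictly farther — so R lies on the Spawn C–Spawn H Voronoi edge.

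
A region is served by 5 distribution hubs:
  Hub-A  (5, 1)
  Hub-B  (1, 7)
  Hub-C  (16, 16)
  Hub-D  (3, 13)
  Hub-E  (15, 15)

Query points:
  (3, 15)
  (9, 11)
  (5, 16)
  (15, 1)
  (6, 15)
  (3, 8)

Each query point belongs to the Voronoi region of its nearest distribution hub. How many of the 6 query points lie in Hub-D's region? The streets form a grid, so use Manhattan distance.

(3, 15) — d to each: Hub-A:16, Hub-B:10, Hub-C:14, Hub-D:2, Hub-E:12 → nearest is Hub-D
(9, 11) — d to each: Hub-A:14, Hub-B:12, Hub-C:12, Hub-D:8, Hub-E:10 → nearest is Hub-D
(5, 16) — d to each: Hub-A:15, Hub-B:13, Hub-C:11, Hub-D:5, Hub-E:11 → nearest is Hub-D
(15, 1) — d to each: Hub-A:10, Hub-B:20, Hub-C:16, Hub-D:24, Hub-E:14 → nearest is Hub-A
(6, 15) — d to each: Hub-A:15, Hub-B:13, Hub-C:11, Hub-D:5, Hub-E:9 → nearest is Hub-D
(3, 8) — d to each: Hub-A:9, Hub-B:3, Hub-C:21, Hub-D:5, Hub-E:19 → nearest is Hub-B
4 of the 6 points have Hub-D as nearest.

4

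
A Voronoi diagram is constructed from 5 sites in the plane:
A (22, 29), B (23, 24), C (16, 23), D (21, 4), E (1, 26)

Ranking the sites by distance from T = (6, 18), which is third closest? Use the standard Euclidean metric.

Squared Euclidean distances:
|TA|² = (6−22)² + (18−29)² = 256 + 121 = 377
|TB|² = (6−23)² + (18−24)² = 289 + 36 = 325
|TC|² = (6−16)² + (18−23)² = 100 + 25 = 125
|TD|² = (6−21)² + (18−4)² = 225 + 196 = 421
|TE|² = (6−1)² + (18−26)² = 25 + 64 = 89
Sorted ascending: E, C, B, A, … — the third-nearest is B.

B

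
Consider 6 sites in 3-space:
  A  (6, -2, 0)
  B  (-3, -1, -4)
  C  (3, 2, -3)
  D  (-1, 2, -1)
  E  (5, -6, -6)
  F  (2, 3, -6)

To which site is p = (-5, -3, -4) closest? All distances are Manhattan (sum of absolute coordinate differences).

d(p,A) = |-5−6| + |-3−(-2)| + |-4−0| = 11 + 1 + 4 = 16
d(p,B) = |-5−(-3)| + |-3−(-1)| + |-4−(-4)| = 2 + 2 + 0 = 4
d(p,C) = |-5−3| + |-3−2| + |-4−(-3)| = 8 + 5 + 1 = 14
d(p,D) = |-5−(-1)| + |-3−2| + |-4−(-1)| = 4 + 5 + 3 = 12
d(p,E) = |-5−5| + |-3−(-6)| + |-4−(-6)| = 10 + 3 + 2 = 15
d(p,F) = |-5−2| + |-3−3| + |-4−(-6)| = 7 + 6 + 2 = 15
The smallest is to B, so p lies in the Voronoi region of B.

B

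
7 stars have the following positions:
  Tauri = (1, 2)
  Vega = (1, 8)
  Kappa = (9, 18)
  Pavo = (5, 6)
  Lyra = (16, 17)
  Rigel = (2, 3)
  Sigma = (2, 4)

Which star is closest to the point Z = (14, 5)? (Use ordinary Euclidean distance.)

Squared Euclidean distances:
d²(Z, Tauri) = (14−1)² + (5−2)² = 169 + 9 = 178
d²(Z, Vega) = (14−1)² + (5−8)² = 169 + 9 = 178
d²(Z, Kappa) = (14−9)² + (5−18)² = 25 + 169 = 194
d²(Z, Pavo) = (14−5)² + (5−6)² = 81 + 1 = 82
d²(Z, Lyra) = (14−16)² + (5−17)² = 4 + 144 = 148
d²(Z, Rigel) = (14−2)² + (5−3)² = 144 + 4 = 148
d²(Z, Sigma) = (14−2)² + (5−4)² = 144 + 1 = 145
The smallest is to Pavo, so Z lies in the Voronoi region of Pavo.

Pavo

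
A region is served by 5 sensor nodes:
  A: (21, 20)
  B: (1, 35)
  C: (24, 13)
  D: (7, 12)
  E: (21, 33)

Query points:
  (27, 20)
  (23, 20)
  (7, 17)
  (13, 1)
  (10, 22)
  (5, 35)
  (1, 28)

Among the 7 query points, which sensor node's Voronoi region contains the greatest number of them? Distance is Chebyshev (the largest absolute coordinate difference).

D

(27, 20) — d to each: A:6, B:26, C:7, D:20, E:13 → nearest is A
(23, 20) — d to each: A:2, B:22, C:7, D:16, E:13 → nearest is A
(7, 17) — d to each: A:14, B:18, C:17, D:5, E:16 → nearest is D
(13, 1) — d to each: A:19, B:34, C:12, D:11, E:32 → nearest is D
(10, 22) — d to each: A:11, B:13, C:14, D:10, E:11 → nearest is D
(5, 35) — d to each: A:16, B:4, C:22, D:23, E:16 → nearest is B
(1, 28) — d to each: A:20, B:7, C:23, D:16, E:20 → nearest is B
Tally — A:2, B:2, D:3. D captures the most (3).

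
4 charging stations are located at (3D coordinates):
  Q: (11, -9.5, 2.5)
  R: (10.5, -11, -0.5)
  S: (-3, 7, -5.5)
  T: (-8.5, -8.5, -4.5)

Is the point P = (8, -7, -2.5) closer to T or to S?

T

Compare squared distances:
|PT|² = (8−(-8.5))² + (-7−(-8.5))² + (-2.5−(-4.5))² = 272.25 + 2.25 + 4 = 278.5
|PS|² = (8−(-3))² + (-7−7)² + (-2.5−(-5.5))² = 121 + 196 + 9 = 326
278.5 < 326, so T is closer.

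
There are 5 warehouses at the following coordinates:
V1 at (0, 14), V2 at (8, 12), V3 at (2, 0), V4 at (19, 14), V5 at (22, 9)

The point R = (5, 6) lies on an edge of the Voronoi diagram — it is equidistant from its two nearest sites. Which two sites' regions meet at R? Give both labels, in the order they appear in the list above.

V2 and V3

Squared distances from R to each site:
|RV1|² = (5−0)² + (6−14)² = 25 + 64 = 89
|RV2|² = (5−8)² + (6−12)² = 9 + 36 = 45
|RV3|² = (5−2)² + (6−0)² = 9 + 36 = 45
|RV4|² = (5−19)² + (6−14)² = 196 + 64 = 260
|RV5|² = (5−22)² + (6−9)² = 289 + 9 = 298
R is equidistant from V2 and V3 (both at squared distance 45), and every other site is strictly farther — so R lies on the V2–V3 Voronoi edge.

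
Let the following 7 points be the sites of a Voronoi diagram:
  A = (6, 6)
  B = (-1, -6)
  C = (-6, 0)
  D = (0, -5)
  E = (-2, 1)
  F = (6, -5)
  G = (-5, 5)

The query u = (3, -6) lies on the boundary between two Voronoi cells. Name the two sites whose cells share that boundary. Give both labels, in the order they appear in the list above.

D and F

Squared distances from u to each site:
|uA|² = (3−6)² + (-6−6)² = 9 + 144 = 153
|uB|² = (3−(-1))² + (-6−(-6))² = 16 + 0 = 16
|uC|² = (3−(-6))² + (-6−0)² = 81 + 36 = 117
|uD|² = (3−0)² + (-6−(-5))² = 9 + 1 = 10
|uE|² = (3−(-2))² + (-6−1)² = 25 + 49 = 74
|uF|² = (3−6)² + (-6−(-5))² = 9 + 1 = 10
|uG|² = (3−(-5))² + (-6−5)² = 64 + 121 = 185
u is equidistant from D and F (both at squared distance 10), and every other site is strictly farther — so u lies on the D–F Voronoi edge.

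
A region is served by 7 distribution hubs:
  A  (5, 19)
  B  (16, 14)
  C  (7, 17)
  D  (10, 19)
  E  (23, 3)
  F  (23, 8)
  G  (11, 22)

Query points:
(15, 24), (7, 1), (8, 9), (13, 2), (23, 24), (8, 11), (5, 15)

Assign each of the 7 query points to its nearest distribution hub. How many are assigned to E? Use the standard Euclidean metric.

1

(15, 24) — d² to each: A:125, B:101, C:113, D:50, E:505, F:320, G:20 → nearest is G
(7, 1) — d² to each: A:328, B:250, C:256, D:333, E:260, F:305, G:457 → nearest is B
(8, 9) — d² to each: A:109, B:89, C:65, D:104, E:261, F:226, G:178 → nearest is C
(13, 2) — d² to each: A:353, B:153, C:261, D:298, E:101, F:136, G:404 → nearest is E
(23, 24) — d² to each: A:349, B:149, C:305, D:194, E:441, F:256, G:148 → nearest is G
(8, 11) — d² to each: A:73, B:73, C:37, D:68, E:289, F:234, G:130 → nearest is C
(5, 15) — d² to each: A:16, B:122, C:8, D:41, E:468, F:373, G:85 → nearest is C
1 of the 7 points has E as nearest.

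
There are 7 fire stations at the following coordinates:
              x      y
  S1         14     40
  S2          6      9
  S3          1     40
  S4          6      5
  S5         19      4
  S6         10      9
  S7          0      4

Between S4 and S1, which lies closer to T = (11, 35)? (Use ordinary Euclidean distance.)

Compare squared distances:
|TS4|² = (11−6)² + (35−5)² = 25 + 900 = 925
|TS1|² = (11−14)² + (35−40)² = 9 + 25 = 34
925 > 34, so S1 is closer.

S1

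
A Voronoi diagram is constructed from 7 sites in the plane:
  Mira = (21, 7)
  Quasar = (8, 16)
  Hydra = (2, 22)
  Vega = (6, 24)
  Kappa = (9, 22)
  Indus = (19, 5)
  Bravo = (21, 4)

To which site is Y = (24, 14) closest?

Compare squared distances (the ordering matches that of the actual distances):
d²(Y, Mira) = (24−21)² + (14−7)² = 9 + 49 = 58
d²(Y, Quasar) = (24−8)² + (14−16)² = 256 + 4 = 260
d²(Y, Hydra) = (24−2)² + (14−22)² = 484 + 64 = 548
d²(Y, Vega) = (24−6)² + (14−24)² = 324 + 100 = 424
d²(Y, Kappa) = (24−9)² + (14−22)² = 225 + 64 = 289
d²(Y, Indus) = (24−19)² + (14−5)² = 25 + 81 = 106
d²(Y, Bravo) = (24−21)² + (14−4)² = 9 + 100 = 109
Mira is nearest.

Mira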